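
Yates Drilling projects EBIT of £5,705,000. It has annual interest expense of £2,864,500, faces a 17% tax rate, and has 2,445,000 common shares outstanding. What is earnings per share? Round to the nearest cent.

Interest = £2,864,500.00, so EBT = £5,705,000 − £2,864,500.00 = £2,840,500.00.
After tax at 17%: net income = £2,840,500.00 × 0.83 = £2,357,615.00.
EPS = £2,357,615.00 ÷ 2,445,000 = £0.96.

£0.96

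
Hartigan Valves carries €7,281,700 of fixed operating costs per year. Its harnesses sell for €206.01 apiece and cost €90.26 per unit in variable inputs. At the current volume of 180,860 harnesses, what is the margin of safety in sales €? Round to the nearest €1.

€24,299,115

Contribution margin per unit = €206.01 − €90.26 = €115.75. Break-even units = €7,281,700 ÷ €115.75 = 62,908.86; break-even revenue = 62,908.86 × €206.01 = €12,959,853.28.
Actual sales revenue = 180,860 × €206.01 = €37,258,968.60.
Margin of safety = €37,258,968.60 − €12,959,853.28 = €24,299,115.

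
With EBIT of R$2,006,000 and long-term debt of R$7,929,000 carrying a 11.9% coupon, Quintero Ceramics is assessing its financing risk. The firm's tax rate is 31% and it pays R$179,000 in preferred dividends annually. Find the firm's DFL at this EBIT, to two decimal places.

Interest = R$943,551.00.
Preferred dividends grossed up pre-tax: R$179,000 / (1 − 0.31) = R$259,420.29.
DFL = EBIT ÷ [EBIT − I − D_p/(1−t)] = R$2,006,000 ÷ [R$2,006,000 − R$943,551.00 − R$259,420.29] = R$2,006,000 ÷ R$803,028.71 = 2.4980.

2.50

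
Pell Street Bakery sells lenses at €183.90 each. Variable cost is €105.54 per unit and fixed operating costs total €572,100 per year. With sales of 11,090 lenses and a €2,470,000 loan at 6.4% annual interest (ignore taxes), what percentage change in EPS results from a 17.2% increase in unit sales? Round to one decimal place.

+107.7%

At 11,090 units, contribution = 11,090 × €78.36 = €869,012.40.
EBIT = €869,012.40 − €572,100 = €296,912.40.
After interest of €158,080.00, pre-tax earnings = €138,832.40.
DCL = total CM / (EBIT − I) = €869,012.40 / €138,832.40 = 6.2594.
EPS therefore changes by 6.2594 × (+17.2%) = +107.7%.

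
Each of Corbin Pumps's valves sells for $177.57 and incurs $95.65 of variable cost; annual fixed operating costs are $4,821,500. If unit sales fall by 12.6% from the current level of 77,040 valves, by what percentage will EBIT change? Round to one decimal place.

At 77,040 units, contribution = 77,040 × $81.92 = $6,311,116.80.
Subtracting fixed costs: EBIT = $6,311,116.80 − $4,821,500 = $1,489,616.80.
Degree of operating leverage = $6,311,116.80 / $1,489,616.80 = 4.2367.
%ΔEBIT = DOL × %ΔSales = 4.2367 × -12.6% = -53.4%.

-53.4%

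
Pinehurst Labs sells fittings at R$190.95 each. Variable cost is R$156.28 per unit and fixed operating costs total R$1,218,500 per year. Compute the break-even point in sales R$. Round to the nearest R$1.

R$6,711,064

CM per unit = R$190.95 − R$156.28 = R$34.67; CM ratio = R$34.67 / R$190.95 = 0.1816.
Break-even revenue = fixed costs × price ÷ CM = R$1,218,500 × R$190.95 ÷ R$34.67 = R$6,711,064.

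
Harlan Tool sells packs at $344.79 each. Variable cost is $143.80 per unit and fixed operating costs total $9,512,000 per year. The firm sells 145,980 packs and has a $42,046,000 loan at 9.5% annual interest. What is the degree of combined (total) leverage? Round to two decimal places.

1.85

At 145,980 units, contribution = 145,980 × $200.99 = $29,340,520.20.
EBIT = $29,340,520.20 − $9,512,000 = $19,828,520.20. Interest = $3,994,370.00.
DOL = $29,340,520.20 ÷ $19,828,520.20 = 1.4797; DFL = $19,828,520.20 ÷ $15,834,150.20 = 1.2523.
Combined leverage = 1.4797 × 1.2523 = 1.8530.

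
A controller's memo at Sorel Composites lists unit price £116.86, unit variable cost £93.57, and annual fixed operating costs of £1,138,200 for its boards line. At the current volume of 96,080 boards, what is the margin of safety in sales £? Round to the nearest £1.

£5,516,872

Unit CM = price − variable cost = £116.86 − £93.57 = £23.29. Break-even units = £1,138,200 ÷ £23.29 = 48,870.76; break-even revenue = 48,870.76 × £116.86 = £5,711,037.01.
Current sales = 96,080 × £116.86 = £11,227,908.80.
Margin of safety = £11,227,908.80 − £5,711,037.01 = £5,516,872.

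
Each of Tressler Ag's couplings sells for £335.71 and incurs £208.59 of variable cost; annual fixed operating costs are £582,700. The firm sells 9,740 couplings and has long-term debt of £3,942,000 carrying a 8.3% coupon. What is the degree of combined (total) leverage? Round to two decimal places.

3.77

Total contribution margin = 9,740 × £127.12 = £1,238,148.80.
EBIT = £1,238,148.80 − £582,700 = £655,448.80. Interest = £327,186.00, so EBIT − I = £328,262.80.
DCL = contribution ÷ (EBIT − I) = £1,238,148.80 ÷ £328,262.80 = 3.7718.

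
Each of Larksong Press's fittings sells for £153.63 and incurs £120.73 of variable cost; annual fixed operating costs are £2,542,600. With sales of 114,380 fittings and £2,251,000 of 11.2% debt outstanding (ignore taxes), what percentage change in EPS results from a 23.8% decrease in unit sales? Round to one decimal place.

Total contribution margin = 114,380 × £32.90 = £3,763,102.00.
EBIT = £3,763,102.00 − £2,542,600 = £1,220,502.00.
Interest = £252,112.00, so EBIT − I = £968,390.00.
DCL = total CM / (EBIT − I) = £3,763,102.00 / £968,390.00 = 3.8859.
%ΔEPS = DCL × %ΔSales = 3.8859 × -23.8% = -92.5%.

-92.5%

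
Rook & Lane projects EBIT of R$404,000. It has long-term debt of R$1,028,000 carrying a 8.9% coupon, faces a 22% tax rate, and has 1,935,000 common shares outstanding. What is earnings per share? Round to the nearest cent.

Pre-tax income = R$404,000 − R$91,492.00 = R$312,508.00.
After tax at 22%: net income = R$312,508.00 × 0.78 = R$243,756.24.
EPS = R$243,756.24 ÷ 1,935,000 = R$0.13.

R$0.13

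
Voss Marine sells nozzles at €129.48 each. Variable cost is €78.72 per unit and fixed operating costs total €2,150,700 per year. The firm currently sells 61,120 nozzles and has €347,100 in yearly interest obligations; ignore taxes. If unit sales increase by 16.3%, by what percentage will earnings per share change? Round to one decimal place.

+83.6%

At 61,120 units, contribution = 61,120 × €50.76 = €3,102,451.20.
EBIT = €3,102,451.20 − €2,150,700 = €951,751.20.
Interest = €347,100.00, so EBIT − I = €604,651.20.
Degree of combined leverage = contribution ÷ (EBIT − I) = €3,102,451.20 ÷ €604,651.20 = 5.1310.
EPS therefore changes by 5.1310 × (+16.3%) = +83.6%.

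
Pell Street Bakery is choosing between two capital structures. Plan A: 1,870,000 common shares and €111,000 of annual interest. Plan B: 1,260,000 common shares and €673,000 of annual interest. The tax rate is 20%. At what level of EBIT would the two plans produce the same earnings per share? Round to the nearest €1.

€1,833,852

Set EPS_A = EPS_B: (EBIT − €111,000)(1 − 0.20) ÷ 1,870,000 = (EBIT − €673,000)(1 − 0.20) ÷ 1,260,000.
Cancelling (1 − t) and cross-multiplying: 1,260,000·(EBIT − 111,000) = 1,870,000·(EBIT − 673,000).
Solving, EBIT = (673,000·1,870,000 − 111,000·1,260,000) / (1,870,000 − 1,260,000) = 1,118,650,000,000 / 610,000 = 1,833,852.46.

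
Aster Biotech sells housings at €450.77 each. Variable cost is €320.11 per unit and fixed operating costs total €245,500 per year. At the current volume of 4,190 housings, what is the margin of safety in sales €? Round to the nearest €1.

€1,041,764

Unit CM = price − variable cost = €450.77 − €320.11 = €130.66. Break-even units = €245,500 ÷ €130.66 = 1,878.92; break-even revenue = 1,878.92 × €450.77 = €846,961.85.
Actual sales revenue = 4,190 × €450.77 = €1,888,726.30.
Margin of safety = €1,888,726.30 − €846,961.85 = €1,041,764.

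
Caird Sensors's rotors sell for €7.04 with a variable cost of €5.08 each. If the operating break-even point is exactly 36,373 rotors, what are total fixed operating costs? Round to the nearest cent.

€71,291.08

Unit CM = price − variable cost = €7.04 − €5.08 = €1.96.
Since BE = FC / CM, FC = 36,373 × €1.96 = €71,291.08.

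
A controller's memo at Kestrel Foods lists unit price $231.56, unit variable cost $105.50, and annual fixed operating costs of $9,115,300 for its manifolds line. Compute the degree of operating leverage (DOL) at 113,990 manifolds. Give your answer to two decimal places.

Contribution at this volume is 113,990 × $126.06 = $14,369,579.40.
EBIT = $14,369,579.40 − $9,115,300 = $5,254,279.40.
Degree of operating leverage = $14,369,579.40 / $5,254,279.40 = 2.7348.

2.73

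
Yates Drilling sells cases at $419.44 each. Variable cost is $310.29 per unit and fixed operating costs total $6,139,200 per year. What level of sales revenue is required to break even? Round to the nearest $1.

$23,591,627

Contribution margin per unit = $419.44 − $310.29 = $109.15, a CM ratio of $109.15 ÷ $419.44 = 0.2602.
Break-even revenue = fixed costs × price ÷ CM = $6,139,200 × $419.44 ÷ $109.15 = $23,591,627.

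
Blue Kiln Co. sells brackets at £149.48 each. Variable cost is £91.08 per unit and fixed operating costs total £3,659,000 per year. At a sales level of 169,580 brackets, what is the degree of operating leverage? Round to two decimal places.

1.59

Contribution at this volume is 169,580 × £58.40 = £9,903,472.00.
EBIT = £9,903,472.00 − £3,659,000 = £6,244,472.00.
DOL = contribution ÷ EBIT = £9,903,472.00 ÷ £6,244,472.00 = 1.5860.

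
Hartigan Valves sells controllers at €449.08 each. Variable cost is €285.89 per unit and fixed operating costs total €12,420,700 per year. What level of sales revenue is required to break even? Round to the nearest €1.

€34,180,329

CM per unit = €449.08 − €285.89 = €163.19; CM ratio = €163.19 / €449.08 = 0.3634.
Break-even sales = FC ÷ CM ratio = €12,420,700 × €449.08 / €163.19 = €34,180,329.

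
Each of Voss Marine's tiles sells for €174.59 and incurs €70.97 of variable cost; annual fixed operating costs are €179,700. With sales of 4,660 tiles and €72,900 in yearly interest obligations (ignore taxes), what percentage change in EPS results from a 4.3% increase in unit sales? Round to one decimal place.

+9.0%

Total contribution margin = 4,660 × €103.62 = €482,869.20.
Operating income = contribution − fixed costs = €482,869.20 − €179,700 = €303,169.20.
After interest of €72,900.00, pre-tax earnings = €230,269.20.
DCL = total CM / (EBIT − I) = €482,869.20 / €230,269.20 = 2.0970.
%ΔEPS = DCL × %ΔSales = 2.0970 × +4.3% = +9.0%.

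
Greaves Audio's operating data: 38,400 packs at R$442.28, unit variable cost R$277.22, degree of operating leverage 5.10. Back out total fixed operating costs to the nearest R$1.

At 38,400 units, contribution = 38,400 × R$165.06 = R$6,338,304.00.
DOL = contribution / EBIT, so EBIT = R$6,338,304.00 / 5.10 = R$1,242,804.71.
And FC = contribution − EBIT = R$6,338,304.00 − R$1,242,804.71 = R$5,095,499.

R$5,095,499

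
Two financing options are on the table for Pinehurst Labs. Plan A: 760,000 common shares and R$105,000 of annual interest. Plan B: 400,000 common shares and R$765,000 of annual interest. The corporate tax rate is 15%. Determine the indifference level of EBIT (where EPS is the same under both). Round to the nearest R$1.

At indifference, (EBIT − 105,000)(1 − t)/760,000 = (EBIT − 765,000)(1 − t)/400,000.
The (1 − t) factor cancels: (EBIT − 105,000) × 400,000 = (EBIT − 765,000) × 760,000.
Solving, EBIT = (765,000·760,000 − 105,000·400,000) / (760,000 − 400,000) = 539,400,000,000 / 360,000 = 1,498,333.33.

R$1,498,333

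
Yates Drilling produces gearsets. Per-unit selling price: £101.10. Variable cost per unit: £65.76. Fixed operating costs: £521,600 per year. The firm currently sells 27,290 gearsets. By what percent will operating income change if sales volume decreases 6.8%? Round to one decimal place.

-14.8%

Contribution at this volume is 27,290 × £35.34 = £964,428.60.
EBIT = £964,428.60 − £521,600 = £442,828.60.
So DOL = total CM / EBIT = £964,428.60 / £442,828.60 = 2.1779.
Operating income changes by 2.1779 × -6.8% = -14.8%.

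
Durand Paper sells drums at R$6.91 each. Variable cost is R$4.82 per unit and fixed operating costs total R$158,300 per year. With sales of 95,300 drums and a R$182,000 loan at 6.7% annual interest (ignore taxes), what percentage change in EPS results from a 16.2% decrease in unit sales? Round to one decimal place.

-112.5%

Contribution at this volume is 95,300 × R$2.09 = R$199,177.00.
EBIT = R$199,177.00 − R$158,300 = R$40,877.00.
After interest of R$12,194.00, pre-tax earnings = R$28,683.00.
DCL = total CM / (EBIT − I) = R$199,177.00 / R$28,683.00 = 6.9441.
%ΔEPS = DCL × %ΔSales = 6.9441 × -16.2% = -112.5%.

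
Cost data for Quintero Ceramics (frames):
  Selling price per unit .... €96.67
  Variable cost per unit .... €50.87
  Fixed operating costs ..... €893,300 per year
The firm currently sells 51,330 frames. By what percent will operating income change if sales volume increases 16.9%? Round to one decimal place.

+27.3%

Contribution at this volume is 51,330 × €45.80 = €2,350,914.00.
Operating income = contribution − fixed costs = €2,350,914.00 − €893,300 = €1,457,614.00.
So DOL = total CM / EBIT = €2,350,914.00 / €1,457,614.00 = 1.6129.
%ΔEBIT = DOL × %ΔSales = 1.6129 × +16.9% = +27.3%.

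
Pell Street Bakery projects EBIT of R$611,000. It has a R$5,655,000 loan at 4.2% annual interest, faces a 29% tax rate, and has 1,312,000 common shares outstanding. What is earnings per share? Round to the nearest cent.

Pre-tax income = R$611,000 − R$237,510.00 = R$373,490.00.
Net income = R$373,490.00 × (1 − 0.29) = R$265,177.90.
Per share: R$265,177.90 / 1,312,000 shares = R$0.20.

R$0.20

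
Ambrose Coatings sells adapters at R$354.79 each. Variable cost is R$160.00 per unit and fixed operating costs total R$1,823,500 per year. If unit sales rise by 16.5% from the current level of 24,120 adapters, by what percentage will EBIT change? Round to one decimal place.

Total contribution margin = 24,120 × R$194.79 = R$4,698,334.80.
EBIT = R$4,698,334.80 − R$1,823,500 = R$2,874,834.80.
So DOL = total CM / EBIT = R$4,698,334.80 / R$2,874,834.80 = 1.6343.
Operating income changes by 1.6343 × +16.5% = +27.0%.

+27.0%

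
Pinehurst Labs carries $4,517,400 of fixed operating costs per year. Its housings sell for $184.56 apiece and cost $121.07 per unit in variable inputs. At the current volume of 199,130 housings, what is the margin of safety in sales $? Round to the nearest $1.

$23,619,737

Each unit contributes $184.56 − $121.07 = $63.49. Break-even units = $4,517,400 ÷ $63.49 = 71,151.36; break-even revenue = 71,151.36 × $184.56 = $13,131,695.45.
Actual sales revenue = 199,130 × $184.56 = $36,751,432.80.
Margin of safety = $36,751,432.80 − $13,131,695.45 = $23,619,737.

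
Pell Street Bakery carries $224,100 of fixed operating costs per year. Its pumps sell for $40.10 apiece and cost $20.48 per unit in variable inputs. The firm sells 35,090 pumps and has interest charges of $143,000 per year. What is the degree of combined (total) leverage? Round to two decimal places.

Contribution at this volume is 35,090 × $19.62 = $688,465.80.
Operating income = contribution − fixed costs = $688,465.80 − $224,100 = $464,365.80. Interest = $143,000.00.
DOL = $688,465.80 ÷ $464,365.80 = 1.4826; DFL = $464,365.80 ÷ $321,365.80 = 1.4450.
DCL = DOL × DFL = 1.4826 × 1.4450 = 2.1424.

2.14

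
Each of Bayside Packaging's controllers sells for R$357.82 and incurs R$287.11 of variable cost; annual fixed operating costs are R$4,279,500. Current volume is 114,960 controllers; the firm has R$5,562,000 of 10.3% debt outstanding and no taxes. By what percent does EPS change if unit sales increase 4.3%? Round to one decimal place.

+10.7%

At 114,960 units, contribution = 114,960 × R$70.71 = R$8,128,821.60.
EBIT = R$8,128,821.60 − R$4,279,500 = R$3,849,321.60.
Interest = R$572,886.00, so EBIT − I = R$3,276,435.60.
DCL = total CM / (EBIT − I) = R$8,128,821.60 / R$3,276,435.60 = 2.4810.
EPS therefore changes by 2.4810 × (+4.3%) = +10.7%.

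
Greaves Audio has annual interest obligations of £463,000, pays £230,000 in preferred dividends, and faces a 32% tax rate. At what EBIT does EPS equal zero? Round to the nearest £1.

Grossing the preferred dividend up to pre-tax terms: £230,000 / (1 − 0.32) = £338,235.29.
EPS = 0 when EBIT covers interest plus the pre-tax preferred burden: £463,000 + £338,235.29 = £801,235.29.

£801,235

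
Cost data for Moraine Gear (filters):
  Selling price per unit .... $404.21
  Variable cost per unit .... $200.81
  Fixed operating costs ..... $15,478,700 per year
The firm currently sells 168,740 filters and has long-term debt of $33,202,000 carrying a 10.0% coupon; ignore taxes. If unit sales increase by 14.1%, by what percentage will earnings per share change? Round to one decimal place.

+31.2%

Total contribution margin = 168,740 × $203.40 = $34,321,716.00.
Operating income = contribution − fixed costs = $34,321,716.00 − $15,478,700 = $18,843,016.00.
Interest = $3,320,200.00, so EBIT − I = $15,522,816.00.
Degree of combined leverage = contribution ÷ (EBIT − I) = $34,321,716.00 ÷ $15,522,816.00 = 2.2110.
%ΔEPS = DCL × %ΔSales = 2.2110 × +14.1% = +31.2%.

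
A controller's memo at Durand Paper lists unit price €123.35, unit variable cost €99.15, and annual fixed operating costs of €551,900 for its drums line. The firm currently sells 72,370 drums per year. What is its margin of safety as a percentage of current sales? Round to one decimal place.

Contribution margin per unit = €123.35 − €99.15 = €24.20. Break-even units = €551,900 ÷ €24.20 = 22,805.79; break-even revenue = 22,805.79 × €123.35 = €2,813,093.60.
Actual sales revenue = 72,370 × €123.35 = €8,926,839.50.
Margin of safety = (€8,926,839.50 − €2,813,093.60) ÷ €8,926,839.50 = 68.5%.

68.5%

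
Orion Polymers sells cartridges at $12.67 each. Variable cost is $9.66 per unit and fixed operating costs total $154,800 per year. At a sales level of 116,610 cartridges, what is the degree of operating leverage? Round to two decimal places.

1.79

Contribution at this volume is 116,610 × $3.01 = $350,996.10.
Subtracting fixed costs: EBIT = $350,996.10 − $154,800 = $196,196.10.
So DOL = total CM / EBIT = $350,996.10 / $196,196.10 = 1.7890.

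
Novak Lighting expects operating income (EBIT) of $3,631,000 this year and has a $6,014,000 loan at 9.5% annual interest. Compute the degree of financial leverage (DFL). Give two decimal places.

1.19

Annual interest charges come to $571,330.00.
Degree of financial leverage = EBIT / (EBIT − interest) = $3,631,000 / $3,059,670.00 = 1.1867.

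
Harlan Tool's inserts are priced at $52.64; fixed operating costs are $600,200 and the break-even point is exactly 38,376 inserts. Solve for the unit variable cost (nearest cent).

At break-even, FC = Q × (P − VC), so P − VC = $600,200 ÷ 38,376 = $15.6400.
Variable cost per unit = $52.64 − $15.6400 = $37.00.

$37.00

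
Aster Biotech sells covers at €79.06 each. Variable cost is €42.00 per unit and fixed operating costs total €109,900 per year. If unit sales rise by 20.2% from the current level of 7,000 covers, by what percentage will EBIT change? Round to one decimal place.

+35.0%

At 7,000 units, contribution = 7,000 × €37.06 = €259,420.00.
Operating income = contribution − fixed costs = €259,420.00 − €109,900 = €149,520.00.
DOL = contribution ÷ EBIT = €259,420.00 ÷ €149,520.00 = 1.7350.
%ΔEBIT = DOL × %ΔSales = 1.7350 × +20.2% = +35.0%.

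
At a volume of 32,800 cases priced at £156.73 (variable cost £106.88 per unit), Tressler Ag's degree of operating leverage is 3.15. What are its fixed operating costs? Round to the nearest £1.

Total contribution margin = 32,800 × £49.85 = £1,635,080.00.
Since DOL = CM ÷ EBIT, EBIT = £1,635,080.00 ÷ 3.15 = £519,073.02.
Fixed costs = CM − EBIT = £1,635,080.00 − £519,073.02 = £1,116,007.

£1,116,007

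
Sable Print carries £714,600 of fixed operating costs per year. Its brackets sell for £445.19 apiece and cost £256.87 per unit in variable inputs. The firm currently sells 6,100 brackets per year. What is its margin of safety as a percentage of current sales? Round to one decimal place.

Contribution margin per unit = £445.19 − £256.87 = £188.32. Break-even units = £714,600 ÷ £188.32 = 3,794.60; break-even revenue = 3,794.60 × £445.19 = £1,689,320.17.
Current sales = 6,100 × £445.19 = £2,715,659.00.
Margin of safety = (£2,715,659.00 − £1,689,320.17) ÷ £2,715,659.00 = 37.8%.

37.8%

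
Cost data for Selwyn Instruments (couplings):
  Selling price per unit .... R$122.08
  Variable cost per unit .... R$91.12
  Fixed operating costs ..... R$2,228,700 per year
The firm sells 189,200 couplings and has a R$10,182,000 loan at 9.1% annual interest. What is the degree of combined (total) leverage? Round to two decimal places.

At 189,200 units, contribution = 189,200 × R$30.96 = R$5,857,632.00.
EBIT = R$5,857,632.00 − R$2,228,700 = R$3,628,932.00. Interest = R$926,562.00.
DOL = R$5,857,632.00 ÷ R$3,628,932.00 = 1.6141; DFL = R$3,628,932.00 ÷ R$2,702,370.00 = 1.3429.
DCL = DOL × DFL = 1.6141 × 1.3429 = 2.1676.

2.17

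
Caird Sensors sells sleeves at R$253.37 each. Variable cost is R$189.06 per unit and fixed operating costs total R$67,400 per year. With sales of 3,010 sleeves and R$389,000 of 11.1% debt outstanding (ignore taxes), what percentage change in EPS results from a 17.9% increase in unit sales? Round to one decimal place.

+41.7%

Total contribution margin = 3,010 × R$64.31 = R$193,573.10.
Subtracting fixed costs: EBIT = R$193,573.10 − R$67,400 = R$126,173.10.
Interest = R$43,179.00, so EBIT − I = R$82,994.10.
DCL = total CM / (EBIT − I) = R$193,573.10 / R$82,994.10 = 2.3324.
%ΔEPS = DCL × %ΔSales = 2.3324 × +17.9% = +41.7%.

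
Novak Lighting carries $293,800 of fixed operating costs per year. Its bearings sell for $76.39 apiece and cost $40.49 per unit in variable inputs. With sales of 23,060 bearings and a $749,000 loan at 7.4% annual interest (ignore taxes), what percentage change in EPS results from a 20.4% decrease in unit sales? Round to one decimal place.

-35.3%

Total contribution margin = 23,060 × $35.90 = $827,854.00.
EBIT = $827,854.00 − $293,800 = $534,054.00.
Interest = $55,426.00, so EBIT − I = $478,628.00.
Degree of combined leverage = contribution ÷ (EBIT − I) = $827,854.00 ÷ $478,628.00 = 1.7296.
%ΔEPS = DCL × %ΔSales = 1.7296 × -20.4% = -35.3%.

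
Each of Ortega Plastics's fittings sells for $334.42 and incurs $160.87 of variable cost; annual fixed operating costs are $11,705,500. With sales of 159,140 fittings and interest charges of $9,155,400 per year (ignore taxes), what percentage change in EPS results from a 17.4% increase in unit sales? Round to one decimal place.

+71.1%

Total contribution margin = 159,140 × $173.55 = $27,618,747.00.
Operating income = contribution − fixed costs = $27,618,747.00 − $11,705,500 = $15,913,247.00.
Interest = $9,155,400.00, so EBIT − I = $6,757,847.00.
Degree of combined leverage = contribution ÷ (EBIT − I) = $27,618,747.00 ÷ $6,757,847.00 = 4.0869.
EPS therefore changes by 4.0869 × (+17.4%) = +71.1%.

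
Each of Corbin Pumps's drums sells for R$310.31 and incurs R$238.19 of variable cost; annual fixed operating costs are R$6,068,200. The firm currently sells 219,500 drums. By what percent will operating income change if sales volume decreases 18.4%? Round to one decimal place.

Contribution at this volume is 219,500 × R$72.12 = R$15,830,340.00.
EBIT = R$15,830,340.00 − R$6,068,200 = R$9,762,140.00.
DOL = contribution ÷ EBIT = R$15,830,340.00 ÷ R$9,762,140.00 = 1.6216.
%ΔEBIT = DOL × %ΔSales = 1.6216 × -18.4% = -29.8%.

-29.8%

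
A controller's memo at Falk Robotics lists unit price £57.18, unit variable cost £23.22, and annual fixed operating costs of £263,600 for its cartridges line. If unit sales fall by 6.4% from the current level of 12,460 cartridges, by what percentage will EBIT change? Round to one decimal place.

At 12,460 units, contribution = 12,460 × £33.96 = £423,141.60.
EBIT = £423,141.60 − £263,600 = £159,541.60.
DOL = contribution ÷ EBIT = £423,141.60 ÷ £159,541.60 = 2.6522.
So EBIT moves 2.6522 × (-6.4%) = -17.0%.

-17.0%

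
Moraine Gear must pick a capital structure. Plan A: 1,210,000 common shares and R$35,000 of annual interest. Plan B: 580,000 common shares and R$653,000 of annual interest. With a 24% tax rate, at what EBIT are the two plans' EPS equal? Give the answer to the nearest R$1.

R$1,221,952

At indifference, (EBIT − 35,000)(1 − t)/1,210,000 = (EBIT − 653,000)(1 − t)/580,000.
Cancelling (1 − t) and cross-multiplying: 580,000·(EBIT − 35,000) = 1,210,000·(EBIT − 653,000).
Solving, EBIT = (653,000·1,210,000 − 35,000·580,000) / (1,210,000 − 580,000) = 769,830,000,000 / 630,000 = 1,221,952.38.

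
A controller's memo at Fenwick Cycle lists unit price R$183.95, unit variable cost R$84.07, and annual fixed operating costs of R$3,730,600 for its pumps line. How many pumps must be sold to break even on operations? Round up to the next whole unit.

Contribution margin per unit = R$183.95 − R$84.07 = R$99.88.
Units to break even: R$3,730,600 ÷ R$99.88 = 37,350.82, rounded up to 37,351.

37,351 pumps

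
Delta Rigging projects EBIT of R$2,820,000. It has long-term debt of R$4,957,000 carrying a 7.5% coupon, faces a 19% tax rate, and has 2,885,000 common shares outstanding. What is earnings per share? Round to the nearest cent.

Interest = R$371,775.00, so EBT = R$2,820,000 − R$371,775.00 = R$2,448,225.00.
After tax at 19%: net income = R$2,448,225.00 × 0.81 = R$1,983,062.25.
Per share: R$1,983,062.25 / 2,885,000 shares = R$0.69.

R$0.69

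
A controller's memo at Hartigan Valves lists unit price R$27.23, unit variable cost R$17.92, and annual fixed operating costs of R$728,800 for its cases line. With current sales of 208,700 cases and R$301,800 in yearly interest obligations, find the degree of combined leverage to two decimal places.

2.13

Total contribution margin = 208,700 × R$9.31 = R$1,942,997.00.
Operating income = contribution − fixed costs = R$1,942,997.00 − R$728,800 = R$1,214,197.00. Interest = R$301,800.00.
DOL = R$1,942,997.00 ÷ R$1,214,197.00 = 1.6002; DFL = R$1,214,197.00 ÷ R$912,397.00 = 1.3308.
Combined leverage = 1.6002 × 1.3308 = 2.1295.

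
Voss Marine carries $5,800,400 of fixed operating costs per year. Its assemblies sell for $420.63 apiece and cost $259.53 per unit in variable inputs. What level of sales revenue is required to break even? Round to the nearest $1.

$15,144,769

Contribution margin per unit = $420.63 − $259.53 = $161.10, a CM ratio of $161.10 ÷ $420.63 = 0.3830.
Break-even sales = FC ÷ CM ratio = $5,800,400 × $420.63 / $161.10 = $15,144,769.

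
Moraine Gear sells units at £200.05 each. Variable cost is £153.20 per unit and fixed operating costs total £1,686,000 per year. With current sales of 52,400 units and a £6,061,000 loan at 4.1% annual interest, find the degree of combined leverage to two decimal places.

Total contribution margin = 52,400 × £46.85 = £2,454,940.00.
Subtracting fixed costs: EBIT = £2,454,940.00 − £1,686,000 = £768,940.00. Interest = £248,501.00, so EBIT − I = £520,439.00.
DCL = contribution ÷ (EBIT − I) = £2,454,940.00 ÷ £520,439.00 = 4.7171.

4.72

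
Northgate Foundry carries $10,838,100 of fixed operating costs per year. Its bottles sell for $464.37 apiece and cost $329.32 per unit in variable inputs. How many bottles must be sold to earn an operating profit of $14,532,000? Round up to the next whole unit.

187,858 bottles

Unit CM = price − variable cost = $464.37 − $329.32 = $135.05.
Units = (FC + target) / CM = ($10,838,100 + $14,532,000) / $135.05 = 187,857.09, so 187,858 bottles.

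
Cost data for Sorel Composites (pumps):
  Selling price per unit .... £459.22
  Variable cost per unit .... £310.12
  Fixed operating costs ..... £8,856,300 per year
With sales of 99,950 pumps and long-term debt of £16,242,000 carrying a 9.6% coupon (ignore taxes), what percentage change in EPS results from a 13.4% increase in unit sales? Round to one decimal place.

+44.5%

At 99,950 units, contribution = 99,950 × £149.10 = £14,902,545.00.
EBIT = £14,902,545.00 − £8,856,300 = £6,046,245.00.
After interest of £1,559,232.00, pre-tax earnings = £4,487,013.00.
Degree of combined leverage = contribution ÷ (EBIT − I) = £14,902,545.00 ÷ £4,487,013.00 = 3.3213.
EPS therefore changes by 3.3213 × (+13.4%) = +44.5%.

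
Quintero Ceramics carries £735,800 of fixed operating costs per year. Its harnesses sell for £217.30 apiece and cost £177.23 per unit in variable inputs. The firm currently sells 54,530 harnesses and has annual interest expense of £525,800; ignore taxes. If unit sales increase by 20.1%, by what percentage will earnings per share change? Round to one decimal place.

At 54,530 units, contribution = 54,530 × £40.07 = £2,185,017.10.
Subtracting fixed costs: EBIT = £2,185,017.10 − £735,800 = £1,449,217.10.
After interest of £525,800.00, pre-tax earnings = £923,417.10.
Degree of combined leverage = contribution ÷ (EBIT − I) = £2,185,017.10 ÷ £923,417.10 = 2.3662.
%ΔEPS = DCL × %ΔSales = 2.3662 × +20.1% = +47.6%.

+47.6%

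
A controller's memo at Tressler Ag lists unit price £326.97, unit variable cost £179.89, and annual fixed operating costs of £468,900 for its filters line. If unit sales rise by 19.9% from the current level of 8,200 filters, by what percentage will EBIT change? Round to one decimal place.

Total contribution margin = 8,200 × £147.08 = £1,206,056.00.
EBIT = £1,206,056.00 − £468,900 = £737,156.00.
DOL = contribution ÷ EBIT = £1,206,056.00 ÷ £737,156.00 = 1.6361.
%ΔEBIT = DOL × %ΔSales = 1.6361 × +19.9% = +32.6%.

+32.6%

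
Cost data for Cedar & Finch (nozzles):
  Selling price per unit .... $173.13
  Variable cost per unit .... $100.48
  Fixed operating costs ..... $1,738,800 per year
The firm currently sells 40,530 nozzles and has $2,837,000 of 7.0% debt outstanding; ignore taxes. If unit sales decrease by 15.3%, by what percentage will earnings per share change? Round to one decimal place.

Total contribution margin = 40,530 × $72.65 = $2,944,504.50.
Subtracting fixed costs: EBIT = $2,944,504.50 − $1,738,800 = $1,205,704.50.
After interest of $198,590.00, pre-tax earnings = $1,007,114.50.
DCL = total CM / (EBIT − I) = $2,944,504.50 / $1,007,114.50 = 2.9237.
%ΔEPS = DCL × %ΔSales = 2.9237 × -15.3% = -44.7%.

-44.7%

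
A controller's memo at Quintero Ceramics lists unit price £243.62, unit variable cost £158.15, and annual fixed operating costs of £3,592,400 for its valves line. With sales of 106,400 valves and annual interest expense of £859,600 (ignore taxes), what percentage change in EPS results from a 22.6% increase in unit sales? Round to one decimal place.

Contribution at this volume is 106,400 × £85.47 = £9,094,008.00.
EBIT = £9,094,008.00 − £3,592,400 = £5,501,608.00.
After interest of £859,600.00, pre-tax earnings = £4,642,008.00.
Degree of combined leverage = contribution ÷ (EBIT − I) = £9,094,008.00 ÷ £4,642,008.00 = 1.9591.
%ΔEPS = DCL × %ΔSales = 1.9591 × +22.6% = +44.3%.

+44.3%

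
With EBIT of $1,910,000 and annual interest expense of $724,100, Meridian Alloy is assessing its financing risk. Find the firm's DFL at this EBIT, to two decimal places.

1.61

Annual interest charges come to $724,100.00.
DFL = EBIT ÷ (EBIT − I) = $1,910,000 ÷ ($1,910,000 − $724,100.00) = $1,910,000 ÷ $1,185,900.00 = 1.6106.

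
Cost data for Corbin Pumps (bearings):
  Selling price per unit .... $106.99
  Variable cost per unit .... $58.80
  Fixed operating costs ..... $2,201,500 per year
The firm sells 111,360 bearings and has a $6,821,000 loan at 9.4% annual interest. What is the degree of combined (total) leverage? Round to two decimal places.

2.13

Total contribution margin = 111,360 × $48.19 = $5,366,438.40.
EBIT = $5,366,438.40 − $2,201,500 = $3,164,938.40. Interest = $641,174.00.
DOL = $5,366,438.40 ÷ $3,164,938.40 = 1.6956; DFL = $3,164,938.40 ÷ $2,523,764.40 = 1.2541.
DCL = DOL × DFL = 1.6956 × 1.2541 = 2.1265.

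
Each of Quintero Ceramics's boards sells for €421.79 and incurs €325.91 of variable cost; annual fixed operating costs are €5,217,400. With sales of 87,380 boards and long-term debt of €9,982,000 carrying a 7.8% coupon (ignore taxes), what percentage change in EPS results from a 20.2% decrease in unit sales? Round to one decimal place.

Total contribution margin = 87,380 × €95.88 = €8,377,994.40.
Operating income = contribution − fixed costs = €8,377,994.40 − €5,217,400 = €3,160,594.40.
Interest = €778,596.00, so EBIT − I = €2,381,998.40.
DCL = total CM / (EBIT − I) = €8,377,994.40 / €2,381,998.40 = 3.5172.
EPS therefore changes by 3.5172 × (-20.2%) = -71.0%.

-71.0%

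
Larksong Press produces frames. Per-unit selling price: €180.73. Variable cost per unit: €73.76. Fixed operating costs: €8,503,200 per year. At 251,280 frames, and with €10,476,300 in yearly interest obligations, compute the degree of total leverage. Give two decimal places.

At 251,280 units, contribution = 251,280 × €106.97 = €26,879,421.60.
Subtracting fixed costs: EBIT = €26,879,421.60 − €8,503,200 = €18,376,221.60. Interest = €10,476,300.00.
DOL = €26,879,421.60 ÷ €18,376,221.60 = 1.4627; DFL = €18,376,221.60 ÷ €7,899,921.60 = 2.3261.
DCL = DOL × DFL = 1.4627 × 2.3261 = 3.4024.

3.40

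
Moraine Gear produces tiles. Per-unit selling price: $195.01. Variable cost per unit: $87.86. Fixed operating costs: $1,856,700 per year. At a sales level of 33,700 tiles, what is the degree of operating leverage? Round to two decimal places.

Contribution at this volume is 33,700 × $107.15 = $3,610,955.00.
Subtracting fixed costs: EBIT = $3,610,955.00 − $1,856,700 = $1,754,255.00.
Degree of operating leverage = $3,610,955.00 / $1,754,255.00 = 2.0584.

2.06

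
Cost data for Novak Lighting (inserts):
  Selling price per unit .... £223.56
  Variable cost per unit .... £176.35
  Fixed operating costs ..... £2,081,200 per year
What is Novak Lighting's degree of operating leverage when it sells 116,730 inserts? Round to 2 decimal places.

1.61

At 116,730 units, contribution = 116,730 × £47.21 = £5,510,823.30.
EBIT = £5,510,823.30 − £2,081,200 = £3,429,623.30.
DOL = contribution ÷ EBIT = £5,510,823.30 ÷ £3,429,623.30 = 1.6068.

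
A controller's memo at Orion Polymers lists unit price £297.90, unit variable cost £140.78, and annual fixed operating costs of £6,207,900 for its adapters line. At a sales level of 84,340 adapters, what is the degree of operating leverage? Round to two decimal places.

1.88

Contribution at this volume is 84,340 × £157.12 = £13,251,500.80.
EBIT = £13,251,500.80 − £6,207,900 = £7,043,600.80.
So DOL = total CM / EBIT = £13,251,500.80 / £7,043,600.80 = 1.8814.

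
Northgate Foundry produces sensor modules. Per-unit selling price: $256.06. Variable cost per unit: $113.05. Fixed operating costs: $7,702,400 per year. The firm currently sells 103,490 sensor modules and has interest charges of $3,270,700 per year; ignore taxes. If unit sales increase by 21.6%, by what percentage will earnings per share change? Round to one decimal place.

+83.5%

Total contribution margin = 103,490 × $143.01 = $14,800,104.90.
EBIT = $14,800,104.90 − $7,702,400 = $7,097,704.90.
Interest = $3,270,700.00, so EBIT − I = $3,827,004.90.
Degree of combined leverage = contribution ÷ (EBIT − I) = $14,800,104.90 ÷ $3,827,004.90 = 3.8673.
%ΔEPS = DCL × %ΔSales = 3.8673 × +21.6% = +83.5%.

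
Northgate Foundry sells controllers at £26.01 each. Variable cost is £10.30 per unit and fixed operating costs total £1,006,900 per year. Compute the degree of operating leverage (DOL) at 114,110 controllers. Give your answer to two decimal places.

At 114,110 units, contribution = 114,110 × £15.71 = £1,792,668.10.
Subtracting fixed costs: EBIT = £1,792,668.10 − £1,006,900 = £785,768.10.
Degree of operating leverage = £1,792,668.10 / £785,768.10 = 2.2814.

2.28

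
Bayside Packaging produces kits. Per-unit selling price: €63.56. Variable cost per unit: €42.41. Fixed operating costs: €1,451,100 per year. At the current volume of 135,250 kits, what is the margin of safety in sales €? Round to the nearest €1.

Unit CM = price − variable cost = €63.56 − €42.41 = €21.15. Break-even units = €1,451,100 ÷ €21.15 = 68,609.93; break-even revenue = 68,609.93 × €63.56 = €4,360,847.09.
Current sales = 135,250 × €63.56 = €8,596,490.00.
Margin of safety = €8,596,490.00 − €4,360,847.09 = €4,235,643.

€4,235,643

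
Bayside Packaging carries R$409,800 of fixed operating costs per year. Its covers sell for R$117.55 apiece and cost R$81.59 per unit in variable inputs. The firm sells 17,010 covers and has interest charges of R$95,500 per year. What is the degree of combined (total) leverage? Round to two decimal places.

Total contribution margin = 17,010 × R$35.96 = R$611,679.60.
EBIT = R$611,679.60 − R$409,800 = R$201,879.60. Interest = R$95,500.00.
DOL = R$611,679.60 ÷ R$201,879.60 = 3.0299; DFL = R$201,879.60 ÷ R$106,379.60 = 1.8977.
DCL = DOL × DFL = 3.0299 × 1.8977 = 5.7498.

5.75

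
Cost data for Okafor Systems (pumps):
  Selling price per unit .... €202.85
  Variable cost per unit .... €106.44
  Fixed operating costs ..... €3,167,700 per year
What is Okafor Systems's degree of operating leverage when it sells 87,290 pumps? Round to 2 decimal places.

Total contribution margin = 87,290 × €96.41 = €8,415,628.90.
Subtracting fixed costs: EBIT = €8,415,628.90 − €3,167,700 = €5,247,928.90.
DOL = contribution ÷ EBIT = €8,415,628.90 ÷ €5,247,928.90 = 1.6036.

1.60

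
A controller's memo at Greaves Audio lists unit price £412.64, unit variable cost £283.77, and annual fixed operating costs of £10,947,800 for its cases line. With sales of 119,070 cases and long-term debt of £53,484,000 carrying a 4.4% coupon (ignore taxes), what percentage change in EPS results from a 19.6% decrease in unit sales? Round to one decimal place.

Contribution at this volume is 119,070 × £128.87 = £15,344,550.90.
EBIT = £15,344,550.90 − £10,947,800 = £4,396,750.90.
Interest = £2,353,296.00, so EBIT − I = £2,043,454.90.
Degree of combined leverage = contribution ÷ (EBIT − I) = £15,344,550.90 ÷ £2,043,454.90 = 7.5091.
%ΔEPS = DCL × %ΔSales = 7.5091 × -19.6% = -147.2%.

-147.2%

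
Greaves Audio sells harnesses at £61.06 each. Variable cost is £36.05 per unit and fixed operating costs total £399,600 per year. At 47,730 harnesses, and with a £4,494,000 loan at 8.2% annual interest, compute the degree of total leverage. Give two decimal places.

At 47,730 units, contribution = 47,730 × £25.01 = £1,193,727.30.
Operating income = contribution − fixed costs = £1,193,727.30 − £399,600 = £794,127.30. Interest = £368,508.00.
DOL = £1,193,727.30 ÷ £794,127.30 = 1.5032; DFL = £794,127.30 ÷ £425,619.30 = 1.8658.
DCL = DOL × DFL = 1.5032 × 1.8658 = 2.8047.

2.80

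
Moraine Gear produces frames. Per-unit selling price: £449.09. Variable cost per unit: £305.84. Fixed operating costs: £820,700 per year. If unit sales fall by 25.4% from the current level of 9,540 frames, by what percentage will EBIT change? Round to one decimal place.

-63.6%

At 9,540 units, contribution = 9,540 × £143.25 = £1,366,605.00.
Operating income = contribution − fixed costs = £1,366,605.00 − £820,700 = £545,905.00.
Degree of operating leverage = £1,366,605.00 / £545,905.00 = 2.5034.
%ΔEBIT = DOL × %ΔSales = 2.5034 × -25.4% = -63.6%.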